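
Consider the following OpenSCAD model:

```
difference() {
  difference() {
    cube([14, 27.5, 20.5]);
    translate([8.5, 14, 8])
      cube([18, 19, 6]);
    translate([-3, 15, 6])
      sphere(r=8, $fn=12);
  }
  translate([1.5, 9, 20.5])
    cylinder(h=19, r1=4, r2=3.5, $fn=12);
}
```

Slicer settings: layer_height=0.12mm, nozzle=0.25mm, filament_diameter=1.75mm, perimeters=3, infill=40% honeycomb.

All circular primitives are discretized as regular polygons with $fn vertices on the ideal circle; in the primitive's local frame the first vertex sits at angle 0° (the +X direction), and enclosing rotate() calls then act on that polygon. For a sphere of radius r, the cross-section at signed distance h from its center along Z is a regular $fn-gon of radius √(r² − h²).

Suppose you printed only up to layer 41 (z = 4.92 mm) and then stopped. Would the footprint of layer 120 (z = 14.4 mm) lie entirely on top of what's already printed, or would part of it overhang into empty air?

part overhangs

Compare the two slices. At z = 4.92: the cube (footprint 14×27.5) is included at this height (area 385.00 mm²); the cube at (8.5, 14) is not intersected at this z (z outside [8, 14]); the sphere at (-3, 15): section is a regular 12-gon, circumradius = √(r²−h²) = √(8²−1.08²) = 7.927 (area = (12/2)·7.927²·sin(360°/12) = 188.50 mm²); After the difference (first − rest): starting from the 14×27.5 cube (385.00 mm²), the r=8 sphere at (-3, 15) partially overlaps it — only the 49.10 mm² overlap (of its 188.50 mm²) is removed, clipping the outline — area = 335.90 mm²; the cone at (1.5, 9) does not reach this height (z outside [20.5, 39.5]); Taking the first minus the rest: none of the subtracted shapes is present at this height, so the result so far is unchanged — area = 335.90 mm². At z = 14.4: the cube (footprint 14×27.5) is included at this height (area 385.00 mm²); the cube at (8.5, 14) is absent (z outside [8, 14]); the sphere at (-3, 15) does not reach this height (|z−center|=8.400 > r=8); Taking the first minus the rest: none of the subtracted shapes is present at this height, so the 14×27.5 cube is unchanged — area = 385.00 mm²; the cone at (1.5, 9) is not intersected at this z (z outside [20.5, 39.5]); Taking the first minus the rest: none of the subtracted shapes is present at this height, so that combined region is unchanged — area = 385.00 mm². Checking containment: at z = 14.4 the cross-section extends beyond the z = 4.92 cross-section by about 49.10 mm².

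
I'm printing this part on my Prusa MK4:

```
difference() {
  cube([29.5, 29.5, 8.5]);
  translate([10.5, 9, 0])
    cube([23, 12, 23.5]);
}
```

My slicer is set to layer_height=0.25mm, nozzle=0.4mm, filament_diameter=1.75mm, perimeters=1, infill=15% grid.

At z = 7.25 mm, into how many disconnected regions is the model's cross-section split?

1

At z = 7.25 mm: the cube is present — its section is the full 29.5×29.5 rectangle; the cube at (10.5, 9) (footprint 23×12) is included at this height; Subtracting the remaining from the first: starting from the 29.5×29.5 cube, the 23×12 cube at (10.5, 9) partially overlaps it — only the 228.00 mm² overlap (of its 276.00 mm²) is removed, clipping the outline — 1 connected region. The result has 1 disconnected region.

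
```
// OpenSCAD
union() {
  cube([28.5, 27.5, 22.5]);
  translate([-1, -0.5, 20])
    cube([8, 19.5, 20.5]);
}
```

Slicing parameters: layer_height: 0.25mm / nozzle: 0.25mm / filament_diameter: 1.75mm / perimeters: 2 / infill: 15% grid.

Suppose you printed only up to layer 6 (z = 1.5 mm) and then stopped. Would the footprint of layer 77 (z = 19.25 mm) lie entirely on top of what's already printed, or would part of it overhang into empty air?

Compare the two slices. At z = 1.5: the cube is present — its section is the full 28.5×27.5 rectangle (area 783.75 mm²); the cube at (-1, -0.5) is absent (z outside [20, 40.5]); Combining (union): only the 28.5×27.5 cube is present, so the union is just that shape — area = 783.75 mm². At z = 19.25: the cube (footprint 28.5×27.5) is included at this height (area 783.75 mm²); the cube at (-1, -0.5) is not intersected at this z (z outside [20, 40.5]); Merging all regions: only the 28.5×27.5 cube is present, so the union is just that shape — area = 783.75 mm². Checking containment: the cross-section at z = 19.25 is a subset of the cross-section at z = 1.5.

entirely on top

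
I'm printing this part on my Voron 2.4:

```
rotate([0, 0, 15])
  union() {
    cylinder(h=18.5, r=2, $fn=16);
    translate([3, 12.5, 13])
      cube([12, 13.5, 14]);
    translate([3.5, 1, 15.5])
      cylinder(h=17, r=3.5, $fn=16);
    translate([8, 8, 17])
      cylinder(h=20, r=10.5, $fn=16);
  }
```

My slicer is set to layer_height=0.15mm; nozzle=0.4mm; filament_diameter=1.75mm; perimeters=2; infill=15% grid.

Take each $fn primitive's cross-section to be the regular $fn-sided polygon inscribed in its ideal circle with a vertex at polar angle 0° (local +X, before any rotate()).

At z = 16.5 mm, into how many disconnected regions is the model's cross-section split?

At z = 16.5 mm: the r=2 cylinder gives a regular 16-gon of circumradius 2 (constant along its height); the cube at (3, 12.5) is present — its section is the full 12×13.5 rectangle; the r=3.5 cylinder at (3.5, 1) contributes a regular 16-gon of circumradius 3.5; the cylinder at (8, 8) does not reach this height (z outside [17, 37]); Taking the union: the regions partially overlap (shared area 4.68 mm²), so overlapping operands fuse into one piece — 2 connected regions; (whole slice rotated 15° about Z — lengths, areas and connectivity unchanged). The result has 2 disconnected regions.

2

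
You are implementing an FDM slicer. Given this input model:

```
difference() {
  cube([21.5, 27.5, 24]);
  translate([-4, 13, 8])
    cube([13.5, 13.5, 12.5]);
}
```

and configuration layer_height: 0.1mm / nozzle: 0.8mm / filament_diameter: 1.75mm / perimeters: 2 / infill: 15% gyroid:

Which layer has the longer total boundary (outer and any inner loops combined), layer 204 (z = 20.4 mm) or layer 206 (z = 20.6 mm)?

layer 204 (z = 20.4 mm)

Layer 204 (z = 20.4): the cube is present — its section is the full 21.5×27.5 rectangle (perimeter 98.00 mm); the 13.5×13.5 cube at (-4, 13) contributes its full rectangle (perimeter 54.00 mm); After the difference (first − rest): starting from the 21.5×27.5 cube, the 13.5×13.5 cube at (-4, 13) partially overlaps it — only the 128.25 mm² overlap (of its 182.25 mm²) is removed, clipping the outline — boundary = 117.00 mm. So its perimeter = 117.00 mm. Layer 206 (z = 20.6): the cube is present — its section is the full 21.5×27.5 rectangle (perimeter 98.00 mm); the cube at (-4, 13) is absent (z outside [8, 20.5]); Subtracting the remaining from the first: none of the subtracted shapes is present at this height, so the 21.5×27.5 cube is unchanged — boundary = 98.00 mm. So its perimeter = 98.00 mm. Layer 204 is larger (117.00 vs 98.00 mm).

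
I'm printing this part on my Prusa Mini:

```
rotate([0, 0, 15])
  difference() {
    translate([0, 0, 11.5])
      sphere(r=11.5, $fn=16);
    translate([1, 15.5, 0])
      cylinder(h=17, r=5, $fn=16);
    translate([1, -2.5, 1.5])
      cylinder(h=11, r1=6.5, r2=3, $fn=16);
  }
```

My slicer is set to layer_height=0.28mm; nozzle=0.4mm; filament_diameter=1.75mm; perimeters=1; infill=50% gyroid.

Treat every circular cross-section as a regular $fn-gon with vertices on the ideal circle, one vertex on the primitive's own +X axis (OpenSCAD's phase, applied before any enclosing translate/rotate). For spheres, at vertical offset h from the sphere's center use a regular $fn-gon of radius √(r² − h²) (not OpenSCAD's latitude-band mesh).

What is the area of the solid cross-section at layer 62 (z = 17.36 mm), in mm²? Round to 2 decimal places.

At z = 17.36 mm: the r=11.5 sphere slices to a regular 16-gon of circumradius 9.895 (√(r²−h²) with h=5.86 from center) (area = (16/2)·9.895²·sin(360°/16) = 299.75 mm²); the cylinder at (1, 15.5) is not intersected at this z (z outside [0, 17]); the cone at (1, -2.5) is absent (z outside [1.5, 12.5]); After the difference (first − rest): none of the subtracted shapes is present at this height, so the r=11.5 sphere is unchanged — area = 299.75 mm²; (rotated 15° about Z; rotation is an isometry so areas/perimeters/island counts are preserved). Overall, the cross-section is a single solid region. Net area = 299.75 mm².

299.75 mm²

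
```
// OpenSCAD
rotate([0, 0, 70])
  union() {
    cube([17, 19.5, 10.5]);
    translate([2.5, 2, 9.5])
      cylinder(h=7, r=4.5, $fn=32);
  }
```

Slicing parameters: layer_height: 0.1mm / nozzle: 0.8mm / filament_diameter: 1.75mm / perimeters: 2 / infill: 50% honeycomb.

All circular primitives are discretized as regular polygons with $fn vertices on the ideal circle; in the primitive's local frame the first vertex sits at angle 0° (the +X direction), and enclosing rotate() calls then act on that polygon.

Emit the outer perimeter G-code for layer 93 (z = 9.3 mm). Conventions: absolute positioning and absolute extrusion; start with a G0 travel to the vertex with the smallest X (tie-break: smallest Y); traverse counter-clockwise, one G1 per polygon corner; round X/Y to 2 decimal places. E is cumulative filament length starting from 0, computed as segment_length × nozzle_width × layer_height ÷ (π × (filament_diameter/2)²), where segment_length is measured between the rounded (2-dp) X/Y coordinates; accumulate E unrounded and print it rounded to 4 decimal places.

At z = 9.3 mm: the cube (footprint 17×19.5) is included at this height; the cylinder at (2.5, 2) is absent (z outside [9.5, 16.5]); Taking the union: only the 17×19.5 cube is present, so the union is just that shape — 1 connected region; (rotated 70° about Z; rotation is an isometry so areas/perimeters/island counts are preserved). The outline is a single polygon with 4 vertices. Extrusion per mm of travel: 0.8 × 0.1 / (π × 0.875²) = 0.033260. Accumulating E over each segment gives final E = 2.4274.

G0 X-18.32 Y6.67 Z9.30
G1 X0.00 Y0.00 E0.6485
G1 X5.81 Y15.97 E1.2137
G1 X-12.51 Y22.64 E1.8621
G1 X-18.32 Y6.67 E2.4274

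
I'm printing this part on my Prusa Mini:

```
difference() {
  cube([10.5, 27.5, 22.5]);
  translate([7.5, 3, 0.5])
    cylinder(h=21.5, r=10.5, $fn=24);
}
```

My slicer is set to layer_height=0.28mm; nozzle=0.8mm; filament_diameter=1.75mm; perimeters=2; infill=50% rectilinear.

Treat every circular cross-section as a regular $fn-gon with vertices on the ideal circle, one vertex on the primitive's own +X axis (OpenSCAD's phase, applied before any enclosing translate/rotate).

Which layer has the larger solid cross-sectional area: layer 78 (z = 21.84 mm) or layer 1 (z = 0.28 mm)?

layer 1 (z = 0.28 mm)

Layer 78 (z = 21.84): the 10.5×27.5 cube contributes its full rectangle (area 288.75 mm²); the cylinder at (7.5, 3): section is a regular 24-gon, circumradius r=10.5 (area = (24/2)·10.500²·sin(360°/24) = 342.42 mm²); Taking the first minus the rest: starting from the 10.5×27.5 cube (288.75 mm²), the r=10.5 cylinder at (7.5, 3) partially overlaps it — only the 133.32 mm² overlap (of its 342.42 mm²) is removed, clipping the outline — area = 155.43 mm². So its area = 155.43 mm². Layer 1 (z = 0.28): the 10.5×27.5 cube contributes its full rectangle (area 288.75 mm²); the cylinder at (7.5, 3) does not reach this height (z outside [0.5, 22]); Subtracting the remaining from the first: none of the subtracted shapes is present at this height, so the 10.5×27.5 cube is unchanged — area = 288.75 mm². So its area = 288.75 mm². Layer 1 is larger (288.75 vs 155.43 mm²).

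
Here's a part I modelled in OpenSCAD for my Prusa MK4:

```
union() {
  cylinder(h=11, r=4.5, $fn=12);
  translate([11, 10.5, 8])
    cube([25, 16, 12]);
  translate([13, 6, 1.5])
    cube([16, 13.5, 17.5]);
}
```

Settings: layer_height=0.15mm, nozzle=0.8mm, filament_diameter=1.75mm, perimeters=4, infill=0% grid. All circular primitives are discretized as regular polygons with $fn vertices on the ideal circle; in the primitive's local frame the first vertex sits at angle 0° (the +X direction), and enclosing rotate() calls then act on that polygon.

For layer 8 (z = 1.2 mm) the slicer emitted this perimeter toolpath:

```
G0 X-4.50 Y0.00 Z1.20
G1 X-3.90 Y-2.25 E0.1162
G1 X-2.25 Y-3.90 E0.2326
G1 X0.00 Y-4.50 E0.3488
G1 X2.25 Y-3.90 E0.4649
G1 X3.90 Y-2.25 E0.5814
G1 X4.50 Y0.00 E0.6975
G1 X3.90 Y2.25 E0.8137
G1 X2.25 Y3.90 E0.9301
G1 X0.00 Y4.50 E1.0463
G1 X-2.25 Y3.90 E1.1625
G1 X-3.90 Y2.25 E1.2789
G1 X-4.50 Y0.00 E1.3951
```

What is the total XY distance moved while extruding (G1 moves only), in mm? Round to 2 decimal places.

27.96 mm

Sum the Euclidean lengths of each G1 segment: total = 27.96 mm.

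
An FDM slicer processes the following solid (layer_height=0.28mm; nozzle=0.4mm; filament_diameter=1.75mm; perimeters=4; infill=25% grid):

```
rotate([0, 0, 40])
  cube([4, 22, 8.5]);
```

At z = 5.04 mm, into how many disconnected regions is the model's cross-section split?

At z = 5.04 mm: the 4×22 cube contributes its full rectangle; (whole slice rotated 40° about Z — lengths, areas and connectivity unchanged). The result has 1 disconnected region.

1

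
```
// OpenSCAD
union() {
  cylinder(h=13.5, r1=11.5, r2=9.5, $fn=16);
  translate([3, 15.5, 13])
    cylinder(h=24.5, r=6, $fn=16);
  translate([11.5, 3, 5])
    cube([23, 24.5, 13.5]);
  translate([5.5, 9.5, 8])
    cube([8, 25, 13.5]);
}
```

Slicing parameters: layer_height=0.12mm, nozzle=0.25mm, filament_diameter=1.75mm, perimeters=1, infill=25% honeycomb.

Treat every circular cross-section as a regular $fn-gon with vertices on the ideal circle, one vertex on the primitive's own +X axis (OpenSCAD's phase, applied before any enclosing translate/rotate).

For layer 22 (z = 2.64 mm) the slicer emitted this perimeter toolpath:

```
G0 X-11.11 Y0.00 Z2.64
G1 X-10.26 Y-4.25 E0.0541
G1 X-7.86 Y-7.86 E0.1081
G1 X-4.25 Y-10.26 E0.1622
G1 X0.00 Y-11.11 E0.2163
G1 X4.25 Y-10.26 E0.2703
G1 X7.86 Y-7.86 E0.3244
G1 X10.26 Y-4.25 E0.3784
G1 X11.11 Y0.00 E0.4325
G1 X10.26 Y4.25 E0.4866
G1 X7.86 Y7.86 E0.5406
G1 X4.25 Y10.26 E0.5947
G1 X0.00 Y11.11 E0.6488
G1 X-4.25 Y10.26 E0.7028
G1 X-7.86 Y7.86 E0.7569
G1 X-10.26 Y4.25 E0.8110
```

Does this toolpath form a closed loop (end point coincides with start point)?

Start point (G0): (-11.11, 0.00). End point (last G1): the path does not return to the start — open.

no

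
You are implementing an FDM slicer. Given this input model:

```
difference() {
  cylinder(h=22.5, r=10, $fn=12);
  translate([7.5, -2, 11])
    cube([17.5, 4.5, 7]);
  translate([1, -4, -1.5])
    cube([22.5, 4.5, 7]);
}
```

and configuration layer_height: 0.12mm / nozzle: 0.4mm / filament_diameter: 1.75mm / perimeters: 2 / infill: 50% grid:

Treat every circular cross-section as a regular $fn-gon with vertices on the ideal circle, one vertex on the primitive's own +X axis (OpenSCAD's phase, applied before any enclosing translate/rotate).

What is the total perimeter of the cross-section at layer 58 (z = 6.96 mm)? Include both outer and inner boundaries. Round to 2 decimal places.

62.12 mm

At z = 6.96 mm: the cylinder: section is a regular 12-gon, circumradius r=10 (perimeter = 2·12·10.000·sin(180°/12) = 62.12 mm); the cube at (7.5, -2) is absent (z outside [11, 18]); the cube at (1, -4) does not reach this height (z outside [-1.5, 5.5]); Subtracting the remaining from the first: none of the subtracted shapes is present at this height, so the r=10 cylinder is unchanged — boundary = 62.12 mm. Overall, the cross-section is a single solid region. Total boundary length (outer) = 62.12 mm.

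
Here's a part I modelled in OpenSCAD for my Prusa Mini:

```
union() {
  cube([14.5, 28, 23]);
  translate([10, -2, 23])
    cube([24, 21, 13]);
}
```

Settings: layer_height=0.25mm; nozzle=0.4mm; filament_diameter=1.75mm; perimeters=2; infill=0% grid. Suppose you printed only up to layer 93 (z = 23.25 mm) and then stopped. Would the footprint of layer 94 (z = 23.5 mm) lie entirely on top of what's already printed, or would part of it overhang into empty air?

entirely on top

Compare the two slices. At z = 23.25: the cube is not intersected at this z (z outside [0, 23]); the cube at (10, -2) (footprint 24×21) is included at this height (area 504.00 mm²); Taking the union: only the 24×21 cube at (10, -2) is present, so the union is just that shape — area = 504.00 mm². At z = 23.5: the cube is absent (z outside [0, 23]); the cube at (10, -2) (footprint 24×21) is included at this height (area 504.00 mm²); Taking the union: only the 24×21 cube at (10, -2) is present, so the union is just that shape — area = 504.00 mm². Checking containment: the cross-section at z = 23.5 is a subset of the cross-section at z = 23.25.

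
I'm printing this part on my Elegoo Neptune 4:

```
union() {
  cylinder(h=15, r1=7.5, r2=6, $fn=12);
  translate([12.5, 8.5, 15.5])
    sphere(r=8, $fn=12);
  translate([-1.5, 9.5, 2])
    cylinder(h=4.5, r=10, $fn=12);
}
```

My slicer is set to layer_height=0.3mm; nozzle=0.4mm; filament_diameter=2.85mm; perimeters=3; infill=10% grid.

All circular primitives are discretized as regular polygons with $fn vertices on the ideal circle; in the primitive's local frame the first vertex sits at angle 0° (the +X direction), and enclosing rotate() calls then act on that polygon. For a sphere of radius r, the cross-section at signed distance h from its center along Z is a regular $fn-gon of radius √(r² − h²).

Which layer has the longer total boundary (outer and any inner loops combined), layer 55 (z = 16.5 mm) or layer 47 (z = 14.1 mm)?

layer 47 (z = 14.1 mm)

Layer 55 (z = 16.5): the cone is absent (z outside [0, 15]); the sphere at (12.5, 8.5): section is a regular 12-gon, circumradius = √(r²−h²) = √(8²−1²) = 7.937 (perimeter = 2·12·7.937·sin(180°/12) = 49.30 mm); the cylinder at (-1.5, 9.5) is not intersected at this z (z outside [2, 6.5]); Taking the union: only the r=8 sphere at (12.5, 8.5) is present, so the union is just that shape — boundary = 49.30 mm. So its perimeter = 49.30 mm. Layer 47 (z = 14.1): the cone contributes a regular 12-gon of circumradius 6.090 (interpolated between r1=7.5 and r2=6 at t=0.940) (perimeter = 2·12·6.090·sin(180°/12) = 37.83 mm); the r=8 sphere at (12.5, 8.5) contributes a regular 12-gon of circumradius √(8²−1.4²) = 7.877 (perimeter = 2·12·7.877·sin(180°/12) = 48.93 mm); the cylinder at (-1.5, 9.5) does not reach this height (z outside [2, 6.5]); Combining (union): the 2 present regions are separate (no shared area or edge), so areas and boundary lengths simply add and each stays a separate island — boundary = 86.76 mm. So its perimeter = 86.76 mm. Layer 47 is larger (86.76 vs 49.30 mm).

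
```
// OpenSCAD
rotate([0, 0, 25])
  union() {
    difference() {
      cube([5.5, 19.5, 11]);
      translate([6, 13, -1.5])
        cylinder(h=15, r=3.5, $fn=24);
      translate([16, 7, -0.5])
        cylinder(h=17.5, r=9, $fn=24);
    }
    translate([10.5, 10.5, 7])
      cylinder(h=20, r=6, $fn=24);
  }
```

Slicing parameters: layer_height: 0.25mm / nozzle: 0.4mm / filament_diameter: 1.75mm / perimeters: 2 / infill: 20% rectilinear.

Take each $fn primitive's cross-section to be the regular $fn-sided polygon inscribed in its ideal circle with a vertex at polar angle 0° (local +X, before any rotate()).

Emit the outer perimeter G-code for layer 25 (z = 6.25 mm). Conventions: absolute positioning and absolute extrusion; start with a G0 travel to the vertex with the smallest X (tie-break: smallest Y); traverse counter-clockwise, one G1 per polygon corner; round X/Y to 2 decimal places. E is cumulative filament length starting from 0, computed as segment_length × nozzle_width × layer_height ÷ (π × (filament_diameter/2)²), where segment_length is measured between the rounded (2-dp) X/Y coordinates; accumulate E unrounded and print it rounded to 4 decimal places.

G0 X-8.24 Y17.67 Z6.25
G1 X0.00 Y0.00 E0.8106
G1 X4.98 Y2.32 E1.0390
G1 X0.94 Y10.99 E1.4367
G1 X0.55 Y10.87 E1.4536
G1 X-0.36 Y10.83 E1.4915
G1 X-1.25 Y11.03 E1.5294
G1 X-2.06 Y11.45 E1.5674
G1 X-2.74 Y12.07 E1.6056
G1 X-3.23 Y12.84 E1.6436
G1 X-3.50 Y13.71 E1.6814
G1 X-3.54 Y14.62 E1.7193
G1 X-3.35 Y15.51 E1.7571
G1 X-2.92 Y16.33 E1.7956
G1 X-2.31 Y17.00 E1.8333
G1 X-1.96 Y17.22 E1.8505
G1 X-3.26 Y20.00 E1.9781
G1 X-8.24 Y17.67 E2.2067

At z = 6.25 mm: the cube is present — its section is the full 5.5×19.5 rectangle; the r=3.5 cylinder at (6, 13) gives a regular 24-gon of circumradius 3.5 (constant along its height); the cylinder at (16, 7): section is a regular 24-gon, circumradius r=9; After the difference (first − rest): starting from the 5.5×19.5 cube, the r=3.5 cylinder at (6, 13) partially overlaps it — only the 15.56 mm² overlap (of its 38.05 mm²) is removed, clipping the outline; the r=9 cylinder at (16, 7) misses the remaining region (no effect) — 1 connected region; the cylinder at (10.5, 10.5) is absent (z outside [7, 27]); Merging all regions: only the result so far is present, so the union is just that shape — 1 connected region; (whole slice rotated 25° about Z — lengths, areas and connectivity unchanged). The outline is a single polygon with 17 vertices. Extrusion per mm of travel: 0.4 × 0.25 / (π × 0.875²) = 0.041575. Accumulating E over each segment gives final E = 2.2067.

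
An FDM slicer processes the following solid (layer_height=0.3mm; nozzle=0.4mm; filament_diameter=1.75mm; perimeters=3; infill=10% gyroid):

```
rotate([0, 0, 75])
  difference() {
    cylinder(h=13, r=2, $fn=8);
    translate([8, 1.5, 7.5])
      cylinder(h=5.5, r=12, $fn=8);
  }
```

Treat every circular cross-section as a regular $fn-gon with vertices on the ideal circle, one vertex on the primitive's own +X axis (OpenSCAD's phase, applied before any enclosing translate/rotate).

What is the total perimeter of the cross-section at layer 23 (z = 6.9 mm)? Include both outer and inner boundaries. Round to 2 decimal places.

12.25 mm

At z = 6.9 mm: the r=2 cylinder gives a regular 8-gon of circumradius 2 (constant along its height) (perimeter = 2·8·2.000·sin(180°/8) = 12.25 mm); the cylinder at (8, 1.5) is not intersected at this z (z outside [7.5, 13]); Subtracting the remaining from the first: none of the subtracted shapes is present at this height, so the r=2 cylinder is unchanged — boundary = 12.25 mm; (whole slice rotated 75° about Z — lengths, areas and connectivity unchanged). Overall, the cross-section is a single solid region. Total boundary length (outer) = 12.25 mm.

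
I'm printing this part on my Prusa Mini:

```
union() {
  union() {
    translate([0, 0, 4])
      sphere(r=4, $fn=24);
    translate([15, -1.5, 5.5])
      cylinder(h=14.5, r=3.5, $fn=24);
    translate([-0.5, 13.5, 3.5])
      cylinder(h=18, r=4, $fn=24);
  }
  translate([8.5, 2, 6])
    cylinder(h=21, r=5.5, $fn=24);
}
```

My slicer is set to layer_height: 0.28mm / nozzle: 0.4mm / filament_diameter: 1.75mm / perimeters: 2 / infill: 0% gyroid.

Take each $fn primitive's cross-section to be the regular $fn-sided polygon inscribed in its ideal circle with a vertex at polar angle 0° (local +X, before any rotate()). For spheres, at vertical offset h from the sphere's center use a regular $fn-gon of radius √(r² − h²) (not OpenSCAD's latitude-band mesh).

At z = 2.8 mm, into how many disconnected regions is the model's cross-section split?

1

At z = 2.8 mm: the r=4 sphere contributes a regular 24-gon of circumradius √(4²−1.2²) = 3.816; the cylinder at (15, -1.5) is absent (z outside [5.5, 20]); the cylinder at (-0.5, 13.5) does not reach this height (z outside [3.5, 21.5]); Merging all regions: only the r=4 sphere is present, so the union is just that shape — 1 connected region; the cylinder at (8.5, 2) is absent (z outside [6, 27]); Merging all regions: only that combined region is present, so the union is just that shape — 1 connected region. The result has 1 disconnected region.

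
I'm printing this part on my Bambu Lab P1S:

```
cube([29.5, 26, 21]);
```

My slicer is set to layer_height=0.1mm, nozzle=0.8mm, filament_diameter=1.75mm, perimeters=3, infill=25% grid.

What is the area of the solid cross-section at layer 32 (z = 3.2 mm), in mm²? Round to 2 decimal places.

767.00 mm²

At z = 3.2 mm: the cube (footprint 29.5×26) is included at this height (area 767.00 mm²). Overall, the cross-section is a single solid region. Net area = 767.00 mm².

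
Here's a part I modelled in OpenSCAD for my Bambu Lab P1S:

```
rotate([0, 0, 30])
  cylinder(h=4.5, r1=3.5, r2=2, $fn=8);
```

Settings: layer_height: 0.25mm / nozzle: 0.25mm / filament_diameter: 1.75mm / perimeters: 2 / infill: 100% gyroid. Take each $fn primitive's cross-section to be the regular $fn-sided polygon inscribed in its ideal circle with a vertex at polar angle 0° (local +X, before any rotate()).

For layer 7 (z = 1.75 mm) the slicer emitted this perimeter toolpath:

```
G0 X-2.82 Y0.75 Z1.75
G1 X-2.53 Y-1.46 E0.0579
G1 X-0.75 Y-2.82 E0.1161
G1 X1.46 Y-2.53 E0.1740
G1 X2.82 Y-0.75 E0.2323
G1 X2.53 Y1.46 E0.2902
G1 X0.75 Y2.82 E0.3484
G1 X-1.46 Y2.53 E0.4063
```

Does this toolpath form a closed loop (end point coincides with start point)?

Start point (G0): (-2.82, 0.75). End point (last G1): the path does not return to the start — open.

no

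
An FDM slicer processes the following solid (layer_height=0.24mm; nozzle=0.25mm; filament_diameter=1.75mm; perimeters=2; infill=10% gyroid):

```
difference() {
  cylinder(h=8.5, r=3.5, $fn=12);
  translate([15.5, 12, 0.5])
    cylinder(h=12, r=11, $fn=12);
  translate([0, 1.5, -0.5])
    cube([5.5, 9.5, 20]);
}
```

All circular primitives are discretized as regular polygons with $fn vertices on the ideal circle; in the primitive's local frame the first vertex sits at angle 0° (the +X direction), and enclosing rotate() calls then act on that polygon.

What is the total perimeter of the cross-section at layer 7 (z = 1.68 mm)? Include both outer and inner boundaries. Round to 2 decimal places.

At z = 1.68 mm: the cylinder: section is a regular 12-gon, circumradius r=3.5 (perimeter = 2·12·3.500·sin(180°/12) = 21.74 mm); the r=11 cylinder at (15.5, 12) contributes a regular 12-gon of circumradius 11 (perimeter = 2·12·11.000·sin(180°/12) = 68.33 mm); the cube at (0, 1.5) (footprint 5.5×9.5) is included at this height (perimeter 30.00 mm); Subtracting the remaining from the first: starting from the r=3.5 cylinder, the r=11 cylinder at (15.5, 12) misses the remaining region (no effect); the 5.5×9.5 cube at (0, 1.5) partially overlaps it — only the 4.24 mm² overlap (of its 52.25 mm²) is removed, clipping the outline — boundary = 22.96 mm. Overall, the cross-section is a single solid region. Total boundary length (outer) = 22.96 mm.

22.96 mm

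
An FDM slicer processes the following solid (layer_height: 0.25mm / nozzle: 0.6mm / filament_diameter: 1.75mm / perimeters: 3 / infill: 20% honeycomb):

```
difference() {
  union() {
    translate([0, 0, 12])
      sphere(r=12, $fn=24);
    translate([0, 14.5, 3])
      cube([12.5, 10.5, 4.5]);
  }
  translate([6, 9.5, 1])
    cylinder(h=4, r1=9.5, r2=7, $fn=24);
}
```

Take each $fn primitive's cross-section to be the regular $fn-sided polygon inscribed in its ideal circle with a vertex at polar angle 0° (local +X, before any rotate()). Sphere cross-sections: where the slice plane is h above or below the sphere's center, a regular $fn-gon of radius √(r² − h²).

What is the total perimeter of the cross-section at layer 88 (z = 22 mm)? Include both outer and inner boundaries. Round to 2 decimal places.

At z = 22 mm: the r=12 sphere slices to a regular 24-gon of circumradius 6.633 (√(r²−h²) with h=10 from center) (perimeter = 2·24·6.633·sin(180°/24) = 41.56 mm); the cube at (0, 14.5) does not reach this height (z outside [3, 7.5]); Taking the union: only the r=12 sphere is present, so the union is just that shape — boundary = 41.56 mm; the cone at (6, 9.5) does not reach this height (z outside [1, 5]); Subtracting the remaining from the first: none of the subtracted shapes is present at this height, so the result so far is unchanged — boundary = 41.56 mm. Overall, the cross-section is a single solid region. Total boundary length (outer) = 41.56 mm.

41.56 mm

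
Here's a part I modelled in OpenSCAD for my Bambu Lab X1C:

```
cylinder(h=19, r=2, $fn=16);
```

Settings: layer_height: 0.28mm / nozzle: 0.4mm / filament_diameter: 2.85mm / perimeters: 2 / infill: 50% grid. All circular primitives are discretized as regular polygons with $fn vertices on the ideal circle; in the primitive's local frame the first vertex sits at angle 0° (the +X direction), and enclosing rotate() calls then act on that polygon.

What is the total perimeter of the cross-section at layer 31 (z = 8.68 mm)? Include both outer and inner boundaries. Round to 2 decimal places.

12.49 mm

At z = 8.68 mm: the r=2 cylinder gives a regular 16-gon of circumradius 2 (constant along its height) (perimeter = 2·16·2.000·sin(180°/16) = 12.49 mm). Overall, the cross-section is a single solid region. Total boundary length (outer) = 12.49 mm.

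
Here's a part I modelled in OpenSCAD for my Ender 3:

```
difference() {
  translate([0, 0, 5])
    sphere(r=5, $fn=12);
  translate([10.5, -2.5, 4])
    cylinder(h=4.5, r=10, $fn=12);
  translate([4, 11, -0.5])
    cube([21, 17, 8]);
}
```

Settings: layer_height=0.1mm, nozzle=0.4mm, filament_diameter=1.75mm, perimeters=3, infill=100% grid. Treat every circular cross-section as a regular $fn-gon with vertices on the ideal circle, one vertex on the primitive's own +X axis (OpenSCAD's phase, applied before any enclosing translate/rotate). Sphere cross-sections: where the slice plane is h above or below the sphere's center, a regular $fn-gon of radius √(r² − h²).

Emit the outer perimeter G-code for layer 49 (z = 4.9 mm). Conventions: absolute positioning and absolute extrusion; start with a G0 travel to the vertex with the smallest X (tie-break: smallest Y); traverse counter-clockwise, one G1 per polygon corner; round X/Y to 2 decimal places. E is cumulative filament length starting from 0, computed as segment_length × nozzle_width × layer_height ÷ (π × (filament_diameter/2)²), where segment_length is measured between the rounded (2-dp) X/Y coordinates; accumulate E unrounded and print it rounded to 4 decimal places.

At z = 4.9 mm: the r=5 sphere slices to a regular 12-gon of circumradius 4.999 (√(r²−h²) with h=0.1 from center); the r=10 cylinder at (10.5, -2.5) gives a regular 12-gon of circumradius 10 (constant along its height); the cube at (4, 11) (footprint 21×17) is included at this height; Taking the first minus the rest: starting from the r=5 sphere, the r=10 cylinder at (10.5, -2.5) partially overlaps it — only the 24.19 mm² overlap (of its 300.00 mm²) is removed, clipping the outline; the 21×17 cube at (4, 11) misses the remaining region (no effect) — 1 connected region. The outline is a single polygon with 12 vertices. Extrusion per mm of travel: 0.4 × 0.1 / (π × 0.875²) = 0.016630. Accumulating E over each segment gives final E = 0.4871.

G0 X-5.00 Y0.00 Z4.90
G1 X-4.33 Y-2.50 E0.0430
G1 X-2.50 Y-4.33 E0.0861
G1 X0.00 Y-5.00 E0.1291
G1 X1.09 Y-4.71 E0.1479
G1 X0.50 Y-2.50 E0.1859
G1 X1.84 Y2.50 E0.2720
G1 X3.08 Y3.74 E0.3012
G1 X2.50 Y4.33 E0.3149
G1 X0.00 Y5.00 E0.3580
G1 X-2.50 Y4.33 E0.4010
G1 X-4.33 Y2.50 E0.4441
G1 X-5.00 Y0.00 E0.4871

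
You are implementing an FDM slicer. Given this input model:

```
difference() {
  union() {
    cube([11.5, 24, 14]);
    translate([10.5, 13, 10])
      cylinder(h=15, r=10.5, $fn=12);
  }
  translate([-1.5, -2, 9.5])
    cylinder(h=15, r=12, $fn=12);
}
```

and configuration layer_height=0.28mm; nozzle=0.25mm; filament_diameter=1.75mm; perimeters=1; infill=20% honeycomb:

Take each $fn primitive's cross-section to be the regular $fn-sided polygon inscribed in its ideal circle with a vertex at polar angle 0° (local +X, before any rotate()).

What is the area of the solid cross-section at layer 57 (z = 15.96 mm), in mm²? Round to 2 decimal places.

At z = 15.96 mm: the cube is not intersected at this z (z outside [0, 14]); the r=10.5 cylinder at (10.5, 13) gives a regular 12-gon of circumradius 10.5 (constant along its height) (area = (12/2)·10.500²·sin(360°/12) = 330.75 mm²); Merging all regions: only the r=10.5 cylinder at (10.5, 13) is present, so the union is just that shape — area = 330.75 mm²; the cylinder at (-1.5, -2): section is a regular 12-gon, circumradius r=12 (area = (12/2)·12.000²·sin(360°/12) = 432.00 mm²); After the difference (first − rest): starting from the result so far (330.75 mm²), the r=12 cylinder at (-1.5, -2) partially overlaps it — only the 20.08 mm² overlap (of its 432.00 mm²) is removed, clipping the outline — area = 310.67 mm². Overall, the cross-section is a single solid region. Net area = 310.67 mm².

310.67 mm²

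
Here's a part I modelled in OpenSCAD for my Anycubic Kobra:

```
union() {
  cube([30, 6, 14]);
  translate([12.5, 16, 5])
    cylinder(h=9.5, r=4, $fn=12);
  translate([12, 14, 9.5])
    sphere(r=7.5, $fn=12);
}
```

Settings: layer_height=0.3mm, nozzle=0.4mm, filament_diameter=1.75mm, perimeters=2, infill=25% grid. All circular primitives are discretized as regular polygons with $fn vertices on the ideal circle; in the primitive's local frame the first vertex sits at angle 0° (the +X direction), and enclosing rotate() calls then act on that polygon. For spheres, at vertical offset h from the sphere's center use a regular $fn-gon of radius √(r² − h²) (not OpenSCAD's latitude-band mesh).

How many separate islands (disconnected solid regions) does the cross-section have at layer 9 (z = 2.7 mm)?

At z = 2.7 mm: the cube (footprint 30×6) is included at this height; the cylinder at (12.5, 16) is absent (z outside [5, 14.5]); the sphere at (12, 14): section is a regular 12-gon, circumradius = √(r²−h²) = √(7.5²−6.8²) = 3.164; Combining (union): the 2 present regions are separate (no shared area or edge), so areas and boundary lengths simply add and each stays a separate island — 2 connected regions. Overall, the cross-section has 2 separate islands. Island count = 2.

2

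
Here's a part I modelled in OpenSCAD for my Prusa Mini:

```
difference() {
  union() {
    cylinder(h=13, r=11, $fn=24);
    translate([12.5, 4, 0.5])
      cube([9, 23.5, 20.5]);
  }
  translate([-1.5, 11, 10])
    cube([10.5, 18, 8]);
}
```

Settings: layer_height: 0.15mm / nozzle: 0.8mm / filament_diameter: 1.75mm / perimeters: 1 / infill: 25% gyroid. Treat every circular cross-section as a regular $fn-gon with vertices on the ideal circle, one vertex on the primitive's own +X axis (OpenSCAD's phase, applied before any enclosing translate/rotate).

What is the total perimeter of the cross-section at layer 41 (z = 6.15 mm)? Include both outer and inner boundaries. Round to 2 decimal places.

133.92 mm

At z = 6.15 mm: the r=11 cylinder contributes a regular 24-gon of circumradius 11 (perimeter = 2·24·11.000·sin(180°/24) = 68.92 mm); the 9×23.5 cube at (12.5, 4) contributes its full rectangle (perimeter 65.00 mm); Combining (union): the 2 present regions are separate (no shared area or edge), so areas and boundary lengths simply add and each stays a separate island — boundary = 133.92 mm; the cube at (-1.5, 11) is not intersected at this z (z outside [10, 18]); Taking the first minus the rest: none of the subtracted shapes is present at this height, so that combined region is unchanged — boundary = 133.92 mm. Overall, the cross-section has 2 separate islands. Total boundary length (outer) = 133.92 mm.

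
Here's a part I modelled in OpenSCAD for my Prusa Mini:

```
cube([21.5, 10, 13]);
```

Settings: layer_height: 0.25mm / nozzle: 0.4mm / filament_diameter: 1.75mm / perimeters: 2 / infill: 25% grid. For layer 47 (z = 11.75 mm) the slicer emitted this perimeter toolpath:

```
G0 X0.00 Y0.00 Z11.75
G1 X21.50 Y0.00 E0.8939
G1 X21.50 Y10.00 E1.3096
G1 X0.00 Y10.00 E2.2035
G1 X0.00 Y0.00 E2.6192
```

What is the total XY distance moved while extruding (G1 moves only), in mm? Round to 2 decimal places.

Sum the Euclidean lengths of each G1 segment: total = 63.00 mm.

63.00 mm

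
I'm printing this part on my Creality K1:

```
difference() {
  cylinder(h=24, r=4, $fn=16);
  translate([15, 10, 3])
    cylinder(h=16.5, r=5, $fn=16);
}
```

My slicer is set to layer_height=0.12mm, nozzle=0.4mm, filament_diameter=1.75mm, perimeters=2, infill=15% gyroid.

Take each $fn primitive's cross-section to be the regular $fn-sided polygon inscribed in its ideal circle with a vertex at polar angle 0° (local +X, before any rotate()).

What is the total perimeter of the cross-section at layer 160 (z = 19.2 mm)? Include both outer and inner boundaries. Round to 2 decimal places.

24.97 mm

At z = 19.2 mm: the r=4 cylinder gives a regular 16-gon of circumradius 4 (constant along its height) (perimeter = 2·16·4.000·sin(180°/16) = 24.97 mm); the r=5 cylinder at (15, 10) contributes a regular 16-gon of circumradius 5 (perimeter = 2·16·5.000·sin(180°/16) = 31.21 mm); Taking the first minus the rest: starting from the r=4 cylinder, the r=5 cylinder at (15, 10) misses the remaining region (no effect) — boundary = 24.97 mm. Overall, the cross-section is a single solid region. Total boundary length (outer) = 24.97 mm.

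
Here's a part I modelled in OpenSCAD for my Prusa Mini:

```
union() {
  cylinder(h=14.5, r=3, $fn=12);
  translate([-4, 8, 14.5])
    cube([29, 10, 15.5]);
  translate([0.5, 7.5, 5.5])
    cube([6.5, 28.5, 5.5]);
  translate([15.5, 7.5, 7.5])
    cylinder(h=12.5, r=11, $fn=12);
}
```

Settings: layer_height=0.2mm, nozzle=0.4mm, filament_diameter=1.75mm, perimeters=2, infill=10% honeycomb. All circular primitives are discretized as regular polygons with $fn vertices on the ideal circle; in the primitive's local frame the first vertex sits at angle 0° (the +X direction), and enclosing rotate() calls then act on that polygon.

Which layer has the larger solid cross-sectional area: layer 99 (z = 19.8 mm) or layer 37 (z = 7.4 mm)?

layer 99 (z = 19.8 mm)

Layer 99 (z = 19.8): the cylinder is absent (z outside [0, 14.5]); the cube at (-4, 8) is present — its section is the full 29×10 rectangle (area 290.00 mm²); the cube at (0.5, 7.5) does not reach this height (z outside [5.5, 11]); the cylinder at (15.5, 7.5): section is a regular 12-gon, circumradius r=11 (area = (12/2)·11.000²·sin(360°/12) = 363.00 mm²); Taking the union: the regions partially overlap — summed areas 653.00 mm² minus the doubly-counted overlap 166.15 mm² gives 486.85 mm² — area = 486.85 mm². So its area = 486.85 mm². Layer 37 (z = 7.4): the r=3 cylinder gives a regular 12-gon of circumradius 3 (constant along its height) (area = (12/2)·3.000²·sin(360°/12) = 27.00 mm²); the cube at (-4, 8) is not intersected at this z (z outside [14.5, 30]); the cube at (0.5, 7.5) (footprint 6.5×28.5) is included at this height (area 185.25 mm²); the cylinder at (15.5, 7.5) is absent (z outside [7.5, 20]); Combining (union): the 2 present regions are separate (no shared area or edge), so areas and boundary lengths simply add and each stays a separate island — area = 212.25 mm². So its area = 212.25 mm². Layer 99 is larger (486.85 vs 212.25 mm²).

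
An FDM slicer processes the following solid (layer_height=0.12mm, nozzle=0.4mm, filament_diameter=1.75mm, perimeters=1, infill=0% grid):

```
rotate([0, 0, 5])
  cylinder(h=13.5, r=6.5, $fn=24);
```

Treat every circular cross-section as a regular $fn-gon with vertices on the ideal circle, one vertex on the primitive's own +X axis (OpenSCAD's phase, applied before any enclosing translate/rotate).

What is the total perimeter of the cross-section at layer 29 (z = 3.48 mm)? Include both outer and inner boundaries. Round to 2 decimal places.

40.72 mm

At z = 3.48 mm: the r=6.5 cylinder contributes a regular 24-gon of circumradius 6.5 (perimeter = 2·24·6.500·sin(180°/24) = 40.72 mm); (whole slice rotated 5° about Z — lengths, areas and connectivity unchanged). Overall, the cross-section is a single solid region. Total boundary length (outer) = 40.72 mm.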